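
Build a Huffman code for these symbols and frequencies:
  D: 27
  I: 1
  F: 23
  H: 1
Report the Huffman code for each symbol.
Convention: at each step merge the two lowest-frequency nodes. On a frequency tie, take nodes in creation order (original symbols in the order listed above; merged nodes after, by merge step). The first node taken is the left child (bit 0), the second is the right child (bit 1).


Huffman tree construction:
Step 1: Merge I(1) + H(1) = 2
Step 2: Merge (I+H)(2) + F(23) = 25
Step 3: Merge ((I+H)+F)(25) + D(27) = 52
Read each symbol's code off the tree from the root (left child = 0, right child = 1).

Codes:
  D: 1 (length 1)
  I: 000 (length 3)
  F: 01 (length 2)
  H: 001 (length 3)
Average code length: 79/52 = 1.5192 bits/symbol


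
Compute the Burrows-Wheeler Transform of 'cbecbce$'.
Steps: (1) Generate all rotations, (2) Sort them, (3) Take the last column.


Rotations (sorted):
  0: $cbecbce -> last char: e
  1: bce$cbec -> last char: c
  2: becbce$c -> last char: c
  3: cbce$cbe -> last char: e
  4: cbecbce$ -> last char: $
  5: ce$cbecb -> last char: b
  6: e$cbecbc -> last char: c
  7: ecbce$cb -> last char: b


BWT = ecce$bcb


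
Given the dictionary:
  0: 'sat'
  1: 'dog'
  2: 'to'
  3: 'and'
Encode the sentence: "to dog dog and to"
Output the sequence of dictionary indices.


Look up each word in the dictionary:
  'to' -> 2
  'dog' -> 1
  'dog' -> 1
  'and' -> 3
  'to' -> 2

Encoded: [2, 1, 1, 3, 2]


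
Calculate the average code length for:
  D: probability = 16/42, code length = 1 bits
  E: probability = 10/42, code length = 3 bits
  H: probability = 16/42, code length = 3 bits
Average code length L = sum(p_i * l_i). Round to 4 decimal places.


Weighted contributions p_i * l_i:
  D: (16/42) * 1 = 16/42
  E: (10/42) * 3 = 30/42
  H: (16/42) * 3 = 48/42
Sum = (16 + 30 + 48)/42 = 94/42

L = 94/42 = 2.2381 bits/symbol


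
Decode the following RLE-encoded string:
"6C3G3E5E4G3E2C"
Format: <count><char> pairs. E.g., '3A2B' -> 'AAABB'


Expanding each <count><char> pair:
  6C -> 'CCCCCC'
  3G -> 'GGG'
  3E -> 'EEE'
  5E -> 'EEEEE'
  4G -> 'GGGG'
  3E -> 'EEE'
  2C -> 'CC'

Decoded = CCCCCCGGGEEEEEEEEGGGGEEECC


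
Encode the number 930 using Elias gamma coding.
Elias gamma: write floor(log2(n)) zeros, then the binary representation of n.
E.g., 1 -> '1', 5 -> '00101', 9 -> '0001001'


num_bits = floor(log2(930)) + 1 = 10
leading_zeros = num_bits - 1 = 9
binary(930) = 1110100010

Elias gamma(930) = '000000000' + '1110100010' = 0000000001110100010 (19 bits)


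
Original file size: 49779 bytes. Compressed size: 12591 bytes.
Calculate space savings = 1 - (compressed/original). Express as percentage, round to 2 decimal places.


ratio = compressed/original = 12591/49779 = 0.252938
savings = 1 - ratio = 1 - 0.252938 = 0.747062
as a percentage: 0.747062 * 100 = 74.71%

Space savings = 1 - 12591/49779 = 74.71%


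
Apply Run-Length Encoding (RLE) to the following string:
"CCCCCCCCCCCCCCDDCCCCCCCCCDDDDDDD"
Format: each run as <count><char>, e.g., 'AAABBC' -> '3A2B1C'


Scanning runs left to right:
  i=0: run of 'C' x 14 -> '14C'
  i=14: run of 'D' x 2 -> '2D'
  i=16: run of 'C' x 9 -> '9C'
  i=25: run of 'D' x 7 -> '7D'

RLE = 14C2D9C7D


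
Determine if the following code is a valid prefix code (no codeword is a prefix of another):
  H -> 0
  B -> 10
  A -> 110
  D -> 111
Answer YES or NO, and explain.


Checking each pair (does one codeword prefix another?):
  H='0' vs B='10': no prefix
  H='0' vs A='110': no prefix
  H='0' vs D='111': no prefix
  B='10' vs H='0': no prefix
  B='10' vs A='110': no prefix
  B='10' vs D='111': no prefix
  A='110' vs H='0': no prefix
  A='110' vs B='10': no prefix
  A='110' vs D='111': no prefix
  D='111' vs H='0': no prefix
  D='111' vs B='10': no prefix
  D='111' vs A='110': no prefix
No violation found over all pairs.

YES -- this is a valid prefix code. No codeword is a prefix of any other codeword.


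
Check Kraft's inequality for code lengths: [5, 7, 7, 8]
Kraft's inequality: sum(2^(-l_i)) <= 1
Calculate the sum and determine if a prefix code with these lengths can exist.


Sum = 2^(-5) + 2^(-7) + 2^(-7) + 2^(-8)
    = 0.03125 + 0.0078125 + 0.0078125 + 0.00390625
    = 13/256 = 0.05078125
Since 0.05078125 <= 1, Kraft's inequality IS satisfied.
A prefix code with these lengths CAN exist.

Kraft sum = 0.05078125. Satisfied.


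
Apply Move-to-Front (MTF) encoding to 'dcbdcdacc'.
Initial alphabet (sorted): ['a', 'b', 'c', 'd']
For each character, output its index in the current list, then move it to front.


MTF encoding:
'd': index 3 in ['a', 'b', 'c', 'd'] -> ['d', 'a', 'b', 'c']
'c': index 3 in ['d', 'a', 'b', 'c'] -> ['c', 'd', 'a', 'b']
'b': index 3 in ['c', 'd', 'a', 'b'] -> ['b', 'c', 'd', 'a']
'd': index 2 in ['b', 'c', 'd', 'a'] -> ['d', 'b', 'c', 'a']
'c': index 2 in ['d', 'b', 'c', 'a'] -> ['c', 'd', 'b', 'a']
'd': index 1 in ['c', 'd', 'b', 'a'] -> ['d', 'c', 'b', 'a']
'a': index 3 in ['d', 'c', 'b', 'a'] -> ['a', 'd', 'c', 'b']
'c': index 2 in ['a', 'd', 'c', 'b'] -> ['c', 'a', 'd', 'b']
'c': index 0 in ['c', 'a', 'd', 'b'] -> ['c', 'a', 'd', 'b']


Output: [3, 3, 3, 2, 2, 1, 3, 2, 0]


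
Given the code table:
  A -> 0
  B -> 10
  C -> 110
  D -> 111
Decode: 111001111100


Decoding:
111 -> D
0 -> A
0 -> A
111 -> D
110 -> C
0 -> A


Result: DAADCA


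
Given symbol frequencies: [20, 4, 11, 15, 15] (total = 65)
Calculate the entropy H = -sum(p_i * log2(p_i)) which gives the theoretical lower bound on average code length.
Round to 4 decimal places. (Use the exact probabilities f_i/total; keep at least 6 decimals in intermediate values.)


Per-symbol terms -p_i * log2(p_i) with p_i = f_i/65:
  p = 20/65 = 0.307692: log2(p) = -1.700440, -p*log2(p) = 0.523212
  p = 4/65 = 0.061538: log2(p) = -4.022368, -p*log2(p) = 0.247530
  p = 11/65 = 0.169231: log2(p) = -2.562936, -p*log2(p) = 0.433728
  p = 15/65 = 0.230769: log2(p) = -2.115477, -p*log2(p) = 0.488187
  p = 15/65 = 0.230769: log2(p) = -2.115477, -p*log2(p) = 0.488187
H = 0.523212 + 0.247530 + 0.433728 + 0.488187 + 0.488187 = 2.180844

H = 2.1808 bits/symbol


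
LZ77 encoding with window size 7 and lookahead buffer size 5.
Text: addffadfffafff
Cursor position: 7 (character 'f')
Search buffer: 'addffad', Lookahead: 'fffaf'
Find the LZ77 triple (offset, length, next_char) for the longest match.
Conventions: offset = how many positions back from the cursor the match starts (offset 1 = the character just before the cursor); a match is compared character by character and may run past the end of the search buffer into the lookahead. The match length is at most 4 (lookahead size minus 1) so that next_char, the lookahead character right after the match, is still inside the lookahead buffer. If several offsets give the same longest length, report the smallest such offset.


Try each offset into the search buffer:
  offset=1 (pos 6, char 'd'): match length 0
  offset=2 (pos 5, char 'a'): match length 0
  offset=3 (pos 4, char 'f'): match length 1
  offset=4 (pos 3, char 'f'): match length 2
  offset=5 (pos 2, char 'd'): match length 0
  offset=6 (pos 1, char 'd'): match length 0
  offset=7 (pos 0, char 'a'): match length 0
Longest match has length 2 at offset 4.
next_char = character at position 7 + 2 = 9 -> 'f'

Best match: offset=4, length=2 (matching 'ff' starting at position 3)
LZ77 triple: (4, 2, 'f')


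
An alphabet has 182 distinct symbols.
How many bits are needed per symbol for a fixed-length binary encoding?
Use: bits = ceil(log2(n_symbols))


log2(182) = 7.5078
Bracket: 2^7 = 128 < 182 <= 2^8 = 256
So ceil(log2(182)) = 8

bits = ceil(log2(182)) = ceil(7.5078) = 8 bits


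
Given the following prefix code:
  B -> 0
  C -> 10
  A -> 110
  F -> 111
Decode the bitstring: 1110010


Decoding step by step:
Bits 111 -> F
Bits 0 -> B
Bits 0 -> B
Bits 10 -> C


Decoded message: FBBC


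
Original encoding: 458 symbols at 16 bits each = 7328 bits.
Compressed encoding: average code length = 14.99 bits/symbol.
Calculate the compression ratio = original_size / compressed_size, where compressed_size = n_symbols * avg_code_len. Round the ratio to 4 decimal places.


original_size = n_symbols * orig_bits = 458 * 16 = 7328 bits
compressed_size = n_symbols * avg_code_len = 458 * 14.99 = 6865.42 bits
ratio = original_size / compressed_size = 7328 / 6865.42 = 1.0674

Compression ratio = 1.0674


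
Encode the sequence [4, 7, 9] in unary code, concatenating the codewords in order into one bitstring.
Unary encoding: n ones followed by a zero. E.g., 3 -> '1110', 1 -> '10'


Encode each number as n ones followed by a terminating 0:
  4 -> 11110 (5 bits)
  7 -> 11111110 (8 bits)
  9 -> 1111111110 (10 bits)
Total length = 5 + 8 + 10 = 23 bits.

Unary([4, 7, 9]) = 11110111111101111111110 (23 bits)


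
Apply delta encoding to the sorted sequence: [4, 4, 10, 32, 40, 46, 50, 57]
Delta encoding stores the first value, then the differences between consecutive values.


First value: 4
Deltas:
  4 - 4 = 0
  10 - 4 = 6
  32 - 10 = 22
  40 - 32 = 8
  46 - 40 = 6
  50 - 46 = 4
  57 - 50 = 7


Delta encoded: [4, 0, 6, 22, 8, 6, 4, 7]


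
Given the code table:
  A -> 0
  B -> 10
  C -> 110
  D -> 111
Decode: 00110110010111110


Decoding:
0 -> A
0 -> A
110 -> C
110 -> C
0 -> A
10 -> B
111 -> D
110 -> C


Result: AACCABDC


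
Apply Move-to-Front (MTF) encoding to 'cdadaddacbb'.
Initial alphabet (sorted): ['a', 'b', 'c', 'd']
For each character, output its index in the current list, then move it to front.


MTF encoding:
'c': index 2 in ['a', 'b', 'c', 'd'] -> ['c', 'a', 'b', 'd']
'd': index 3 in ['c', 'a', 'b', 'd'] -> ['d', 'c', 'a', 'b']
'a': index 2 in ['d', 'c', 'a', 'b'] -> ['a', 'd', 'c', 'b']
'd': index 1 in ['a', 'd', 'c', 'b'] -> ['d', 'a', 'c', 'b']
'a': index 1 in ['d', 'a', 'c', 'b'] -> ['a', 'd', 'c', 'b']
'd': index 1 in ['a', 'd', 'c', 'b'] -> ['d', 'a', 'c', 'b']
'd': index 0 in ['d', 'a', 'c', 'b'] -> ['d', 'a', 'c', 'b']
'a': index 1 in ['d', 'a', 'c', 'b'] -> ['a', 'd', 'c', 'b']
'c': index 2 in ['a', 'd', 'c', 'b'] -> ['c', 'a', 'd', 'b']
'b': index 3 in ['c', 'a', 'd', 'b'] -> ['b', 'c', 'a', 'd']
'b': index 0 in ['b', 'c', 'a', 'd'] -> ['b', 'c', 'a', 'd']


Output: [2, 3, 2, 1, 1, 1, 0, 1, 2, 3, 0]


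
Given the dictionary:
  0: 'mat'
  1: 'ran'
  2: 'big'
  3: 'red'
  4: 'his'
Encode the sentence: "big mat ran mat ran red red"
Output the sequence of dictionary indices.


Look up each word in the dictionary:
  'big' -> 2
  'mat' -> 0
  'ran' -> 1
  'mat' -> 0
  'ran' -> 1
  'red' -> 3
  'red' -> 3

Encoded: [2, 0, 1, 0, 1, 3, 3]


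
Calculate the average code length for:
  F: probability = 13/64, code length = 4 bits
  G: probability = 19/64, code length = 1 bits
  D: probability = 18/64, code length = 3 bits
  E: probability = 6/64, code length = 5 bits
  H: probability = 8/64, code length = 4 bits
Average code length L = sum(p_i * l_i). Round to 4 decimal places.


Weighted contributions p_i * l_i:
  F: (13/64) * 4 = 52/64
  G: (19/64) * 1 = 19/64
  D: (18/64) * 3 = 54/64
  E: (6/64) * 5 = 30/64
  H: (8/64) * 4 = 32/64
Sum = (52 + 19 + 54 + 30 + 32)/64 = 187/64

L = 187/64 = 2.9219 bits/symbol


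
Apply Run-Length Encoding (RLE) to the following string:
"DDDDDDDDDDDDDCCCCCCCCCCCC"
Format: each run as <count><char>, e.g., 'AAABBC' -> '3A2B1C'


Scanning runs left to right:
  i=0: run of 'D' x 13 -> '13D'
  i=13: run of 'C' x 12 -> '12C'

RLE = 13D12C


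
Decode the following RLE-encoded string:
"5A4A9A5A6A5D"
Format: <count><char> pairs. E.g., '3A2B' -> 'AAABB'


Expanding each <count><char> pair:
  5A -> 'AAAAA'
  4A -> 'AAAA'
  9A -> 'AAAAAAAAA'
  5A -> 'AAAAA'
  6A -> 'AAAAAA'
  5D -> 'DDDDD'

Decoded = AAAAAAAAAAAAAAAAAAAAAAAAAAAAADDDDD


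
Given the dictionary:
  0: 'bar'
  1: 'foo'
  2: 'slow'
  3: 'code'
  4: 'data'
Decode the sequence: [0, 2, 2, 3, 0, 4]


Look up each index in the dictionary:
  0 -> 'bar'
  2 -> 'slow'
  2 -> 'slow'
  3 -> 'code'
  0 -> 'bar'
  4 -> 'data'

Decoded: "bar slow slow code bar data"


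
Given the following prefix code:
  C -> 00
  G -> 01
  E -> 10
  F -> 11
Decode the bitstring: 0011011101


Decoding step by step:
Bits 00 -> C
Bits 11 -> F
Bits 01 -> G
Bits 11 -> F
Bits 01 -> G


Decoded message: CFGFG


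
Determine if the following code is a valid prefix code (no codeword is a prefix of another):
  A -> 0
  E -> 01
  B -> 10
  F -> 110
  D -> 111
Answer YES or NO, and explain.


Checking each pair (does one codeword prefix another?):
  A='0' vs E='01': prefix -- VIOLATION

NO -- this is NOT a valid prefix code. A (0) is a prefix of E (01).


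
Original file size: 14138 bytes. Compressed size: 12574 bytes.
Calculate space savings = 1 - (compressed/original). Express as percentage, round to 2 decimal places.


ratio = compressed/original = 12574/14138 = 0.889376
savings = 1 - ratio = 1 - 0.889376 = 0.110624
as a percentage: 0.110624 * 100 = 11.06%

Space savings = 1 - 12574/14138 = 11.06%


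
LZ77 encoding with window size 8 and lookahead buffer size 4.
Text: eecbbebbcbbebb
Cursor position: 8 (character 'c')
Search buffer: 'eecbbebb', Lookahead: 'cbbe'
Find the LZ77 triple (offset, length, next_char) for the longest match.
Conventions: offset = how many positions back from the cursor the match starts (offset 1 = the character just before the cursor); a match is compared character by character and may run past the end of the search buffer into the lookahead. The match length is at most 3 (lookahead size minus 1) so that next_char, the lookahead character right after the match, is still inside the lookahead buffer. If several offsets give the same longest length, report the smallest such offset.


Try each offset into the search buffer:
  offset=1 (pos 7, char 'b'): match length 0
  offset=2 (pos 6, char 'b'): match length 0
  offset=3 (pos 5, char 'e'): match length 0
  offset=4 (pos 4, char 'b'): match length 0
  offset=5 (pos 3, char 'b'): match length 0
  offset=6 (pos 2, char 'c'): match length 3
  offset=7 (pos 1, char 'e'): match length 0
  offset=8 (pos 0, char 'e'): match length 0
Longest match has length 3 at offset 6.
next_char = character at position 8 + 3 = 11 -> 'e'

Best match: offset=6, length=3 (matching 'cbb' starting at position 2)
LZ77 triple: (6, 3, 'e')


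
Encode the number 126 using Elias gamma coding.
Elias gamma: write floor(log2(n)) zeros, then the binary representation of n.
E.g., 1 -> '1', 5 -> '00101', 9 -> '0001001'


num_bits = floor(log2(126)) + 1 = 7
leading_zeros = num_bits - 1 = 6
binary(126) = 1111110

Elias gamma(126) = '000000' + '1111110' = 0000001111110 (13 bits)


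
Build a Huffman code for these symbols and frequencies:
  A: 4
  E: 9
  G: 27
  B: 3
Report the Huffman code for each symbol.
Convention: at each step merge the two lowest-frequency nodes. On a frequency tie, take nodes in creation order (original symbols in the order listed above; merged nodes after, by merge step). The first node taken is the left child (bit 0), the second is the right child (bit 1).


Huffman tree construction:
Step 1: Merge B(3) + A(4) = 7
Step 2: Merge (B+A)(7) + E(9) = 16
Step 3: Merge ((B+A)+E)(16) + G(27) = 43
Read each symbol's code off the tree from the root (left child = 0, right child = 1).

Codes:
  A: 001 (length 3)
  E: 01 (length 2)
  G: 1 (length 1)
  B: 000 (length 3)
Average code length: 66/43 = 1.5349 bits/symbol


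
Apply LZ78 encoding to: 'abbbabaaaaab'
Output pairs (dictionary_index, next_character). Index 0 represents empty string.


LZ78 encoding steps:
Dictionary: {0: ''}
Step 1: w='' (idx 0), next='a' -> output (0, 'a'), add 'a' as idx 1
Step 2: w='' (idx 0), next='b' -> output (0, 'b'), add 'b' as idx 2
Step 3: w='b' (idx 2), next='b' -> output (2, 'b'), add 'bb' as idx 3
Step 4: w='a' (idx 1), next='b' -> output (1, 'b'), add 'ab' as idx 4
Step 5: w='a' (idx 1), next='a' -> output (1, 'a'), add 'aa' as idx 5
Step 6: w='aa' (idx 5), next='a' -> output (5, 'a'), add 'aaa' as idx 6
Step 7: w='b' (idx 2), end of input -> output (2, '')


Encoded: [(0, 'a'), (0, 'b'), (2, 'b'), (1, 'b'), (1, 'a'), (5, 'a'), (2, '')]


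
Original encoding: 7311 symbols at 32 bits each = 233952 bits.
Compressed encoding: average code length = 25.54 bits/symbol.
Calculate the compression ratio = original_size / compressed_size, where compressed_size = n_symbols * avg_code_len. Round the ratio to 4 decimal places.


original_size = n_symbols * orig_bits = 7311 * 32 = 233952 bits
compressed_size = n_symbols * avg_code_len = 7311 * 25.54 = 186722.94 bits
ratio = original_size / compressed_size = 233952 / 186722.94 = 1.2529

Compression ratio = 1.2529


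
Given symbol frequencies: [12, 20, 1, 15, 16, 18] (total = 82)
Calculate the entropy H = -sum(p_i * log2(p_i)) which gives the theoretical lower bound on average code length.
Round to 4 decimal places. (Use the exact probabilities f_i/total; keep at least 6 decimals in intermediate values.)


Per-symbol terms -p_i * log2(p_i) with p_i = f_i/82:
  p = 12/82 = 0.146341: log2(p) = -2.772590, -p*log2(p) = 0.405745
  p = 20/82 = 0.243902: log2(p) = -2.035624, -p*log2(p) = 0.496494
  p = 1/82 = 0.012195: log2(p) = -6.357552, -p*log2(p) = 0.077531
  p = 15/82 = 0.182927: log2(p) = -2.450661, -p*log2(p) = 0.448292
  p = 16/82 = 0.195122: log2(p) = -2.357552, -p*log2(p) = 0.460010
  p = 18/82 = 0.219512: log2(p) = -2.187627, -p*log2(p) = 0.480211
H = 0.405745 + 0.496494 + 0.077531 + 0.448292 + 0.460010 + 0.480211 = 2.368283

H = 2.3683 bits/symbol


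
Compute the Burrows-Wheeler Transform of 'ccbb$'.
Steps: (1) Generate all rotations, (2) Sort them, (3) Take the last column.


Rotations (sorted):
  0: $ccbb -> last char: b
  1: b$ccb -> last char: b
  2: bb$cc -> last char: c
  3: cbb$c -> last char: c
  4: ccbb$ -> last char: $


BWT = bbcc$


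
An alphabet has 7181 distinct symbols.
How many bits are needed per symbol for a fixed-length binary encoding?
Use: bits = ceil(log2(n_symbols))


log2(7181) = 12.81
Bracket: 2^12 = 4096 < 7181 <= 2^13 = 8192
So ceil(log2(7181)) = 13

bits = ceil(log2(7181)) = ceil(12.81) = 13 bits


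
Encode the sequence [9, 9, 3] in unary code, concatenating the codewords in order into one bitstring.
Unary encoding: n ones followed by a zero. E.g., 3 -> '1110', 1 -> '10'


Encode each number as n ones followed by a terminating 0:
  9 -> 1111111110 (10 bits)
  9 -> 1111111110 (10 bits)
  3 -> 1110 (4 bits)
Total length = 10 + 10 + 4 = 24 bits.

Unary([9, 9, 3]) = 111111111011111111101110 (24 bits)


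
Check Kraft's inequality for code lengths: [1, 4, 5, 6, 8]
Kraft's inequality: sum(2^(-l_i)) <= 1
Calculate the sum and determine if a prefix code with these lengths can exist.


Sum = 2^(-1) + 2^(-4) + 2^(-5) + 2^(-6) + 2^(-8)
    = 0.5 + 0.0625 + 0.03125 + 0.015625 + 0.00390625
    = 157/256 = 0.61328125
Since 0.61328125 <= 1, Kraft's inequality IS satisfied.
A prefix code with these lengths CAN exist.

Kraft sum = 0.61328125. Satisfied.


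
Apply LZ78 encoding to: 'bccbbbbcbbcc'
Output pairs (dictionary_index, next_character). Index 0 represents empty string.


LZ78 encoding steps:
Dictionary: {0: ''}
Step 1: w='' (idx 0), next='b' -> output (0, 'b'), add 'b' as idx 1
Step 2: w='' (idx 0), next='c' -> output (0, 'c'), add 'c' as idx 2
Step 3: w='c' (idx 2), next='b' -> output (2, 'b'), add 'cb' as idx 3
Step 4: w='b' (idx 1), next='b' -> output (1, 'b'), add 'bb' as idx 4
Step 5: w='b' (idx 1), next='c' -> output (1, 'c'), add 'bc' as idx 5
Step 6: w='bb' (idx 4), next='c' -> output (4, 'c'), add 'bbc' as idx 6
Step 7: w='c' (idx 2), end of input -> output (2, '')


Encoded: [(0, 'b'), (0, 'c'), (2, 'b'), (1, 'b'), (1, 'c'), (4, 'c'), (2, '')]


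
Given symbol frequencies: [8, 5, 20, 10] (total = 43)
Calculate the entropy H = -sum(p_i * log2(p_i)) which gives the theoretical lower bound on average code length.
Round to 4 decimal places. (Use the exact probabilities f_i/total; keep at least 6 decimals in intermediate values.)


Per-symbol terms -p_i * log2(p_i) with p_i = f_i/43:
  p = 8/43 = 0.186047: log2(p) = -2.426265, -p*log2(p) = 0.451398
  p = 5/43 = 0.116279: log2(p) = -3.104337, -p*log2(p) = 0.360969
  p = 20/43 = 0.465116: log2(p) = -1.104337, -p*log2(p) = 0.513645
  p = 10/43 = 0.232558: log2(p) = -2.104337, -p*log2(p) = 0.489381
H = 0.451398 + 0.360969 + 0.513645 + 0.489381 = 1.815393

H = 1.8154 bits/symbol


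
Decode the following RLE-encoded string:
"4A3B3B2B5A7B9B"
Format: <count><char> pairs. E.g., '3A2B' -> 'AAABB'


Expanding each <count><char> pair:
  4A -> 'AAAA'
  3B -> 'BBB'
  3B -> 'BBB'
  2B -> 'BB'
  5A -> 'AAAAA'
  7B -> 'BBBBBBB'
  9B -> 'BBBBBBBBB'

Decoded = AAAABBBBBBBBAAAAABBBBBBBBBBBBBBBB


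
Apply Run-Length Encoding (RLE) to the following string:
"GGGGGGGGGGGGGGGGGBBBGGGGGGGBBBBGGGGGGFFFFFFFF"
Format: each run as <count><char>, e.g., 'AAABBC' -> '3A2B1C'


Scanning runs left to right:
  i=0: run of 'G' x 17 -> '17G'
  i=17: run of 'B' x 3 -> '3B'
  i=20: run of 'G' x 7 -> '7G'
  i=27: run of 'B' x 4 -> '4B'
  i=31: run of 'G' x 6 -> '6G'
  i=37: run of 'F' x 8 -> '8F'

RLE = 17G3B7G4B6G8F


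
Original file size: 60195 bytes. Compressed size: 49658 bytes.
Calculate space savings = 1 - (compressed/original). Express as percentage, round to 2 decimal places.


ratio = compressed/original = 49658/60195 = 0.824952
savings = 1 - ratio = 1 - 0.824952 = 0.175048
as a percentage: 0.175048 * 100 = 17.5%

Space savings = 1 - 49658/60195 = 17.5%


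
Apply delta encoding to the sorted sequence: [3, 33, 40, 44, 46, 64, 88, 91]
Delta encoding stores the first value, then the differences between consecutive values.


First value: 3
Deltas:
  33 - 3 = 30
  40 - 33 = 7
  44 - 40 = 4
  46 - 44 = 2
  64 - 46 = 18
  88 - 64 = 24
  91 - 88 = 3


Delta encoded: [3, 30, 7, 4, 2, 18, 24, 3]


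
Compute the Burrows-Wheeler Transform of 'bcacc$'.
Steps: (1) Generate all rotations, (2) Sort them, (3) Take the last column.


Rotations (sorted):
  0: $bcacc -> last char: c
  1: acc$bc -> last char: c
  2: bcacc$ -> last char: $
  3: c$bcac -> last char: c
  4: cacc$b -> last char: b
  5: cc$bca -> last char: a


BWT = cc$cba


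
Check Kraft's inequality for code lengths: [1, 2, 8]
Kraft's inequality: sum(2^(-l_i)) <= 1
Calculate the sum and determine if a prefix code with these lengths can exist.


Sum = 2^(-1) + 2^(-2) + 2^(-8)
    = 0.5 + 0.25 + 0.00390625
    = 193/256 = 0.75390625
Since 0.75390625 <= 1, Kraft's inequality IS satisfied.
A prefix code with these lengths CAN exist.

Kraft sum = 0.75390625. Satisfied.


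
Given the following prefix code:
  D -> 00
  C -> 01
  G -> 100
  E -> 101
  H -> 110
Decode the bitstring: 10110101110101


Decoding step by step:
Bits 101 -> E
Bits 101 -> E
Bits 01 -> C
Bits 110 -> H
Bits 101 -> E


Decoded message: EECHE


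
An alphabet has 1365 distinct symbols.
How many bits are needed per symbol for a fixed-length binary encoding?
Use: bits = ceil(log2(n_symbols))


log2(1365) = 10.4147
Bracket: 2^10 = 1024 < 1365 <= 2^11 = 2048
So ceil(log2(1365)) = 11

bits = ceil(log2(1365)) = ceil(10.4147) = 11 bits


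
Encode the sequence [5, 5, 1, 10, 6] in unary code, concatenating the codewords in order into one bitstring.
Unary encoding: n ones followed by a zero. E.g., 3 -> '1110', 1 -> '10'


Encode each number as n ones followed by a terminating 0:
  5 -> 111110 (6 bits)
  5 -> 111110 (6 bits)
  1 -> 10 (2 bits)
  10 -> 11111111110 (11 bits)
  6 -> 1111110 (7 bits)
Total length = 6 + 6 + 2 + 11 + 7 = 32 bits.

Unary([5, 5, 1, 10, 6]) = 11111011111010111111111101111110 (32 bits)


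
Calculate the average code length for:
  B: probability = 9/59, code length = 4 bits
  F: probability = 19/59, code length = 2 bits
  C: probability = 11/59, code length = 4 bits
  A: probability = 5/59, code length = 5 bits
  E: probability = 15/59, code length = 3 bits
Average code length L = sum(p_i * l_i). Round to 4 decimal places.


Weighted contributions p_i * l_i:
  B: (9/59) * 4 = 36/59
  F: (19/59) * 2 = 38/59
  C: (11/59) * 4 = 44/59
  A: (5/59) * 5 = 25/59
  E: (15/59) * 3 = 45/59
Sum = (36 + 38 + 44 + 25 + 45)/59 = 188/59

L = 188/59 = 3.1864 bits/symbol


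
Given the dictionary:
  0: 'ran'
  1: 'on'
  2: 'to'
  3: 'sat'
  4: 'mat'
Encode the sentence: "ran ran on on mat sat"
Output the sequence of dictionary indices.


Look up each word in the dictionary:
  'ran' -> 0
  'ran' -> 0
  'on' -> 1
  'on' -> 1
  'mat' -> 4
  'sat' -> 3

Encoded: [0, 0, 1, 1, 4, 3]


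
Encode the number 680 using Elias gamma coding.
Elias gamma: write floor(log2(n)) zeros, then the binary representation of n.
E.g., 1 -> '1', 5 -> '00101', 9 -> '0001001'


num_bits = floor(log2(680)) + 1 = 10
leading_zeros = num_bits - 1 = 9
binary(680) = 1010101000

Elias gamma(680) = '000000000' + '1010101000' = 0000000001010101000 (19 bits)


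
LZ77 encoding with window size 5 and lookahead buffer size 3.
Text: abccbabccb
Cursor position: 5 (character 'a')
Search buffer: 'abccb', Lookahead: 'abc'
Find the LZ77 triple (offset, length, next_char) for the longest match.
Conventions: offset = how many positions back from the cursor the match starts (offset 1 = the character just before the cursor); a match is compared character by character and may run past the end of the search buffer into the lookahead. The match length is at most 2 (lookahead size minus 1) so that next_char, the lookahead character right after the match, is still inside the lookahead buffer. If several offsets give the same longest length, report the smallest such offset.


Try each offset into the search buffer:
  offset=1 (pos 4, char 'b'): match length 0
  offset=2 (pos 3, char 'c'): match length 0
  offset=3 (pos 2, char 'c'): match length 0
  offset=4 (pos 1, char 'b'): match length 0
  offset=5 (pos 0, char 'a'): match length 2
Longest match has length 2 at offset 5.
next_char = character at position 5 + 2 = 7 -> 'c'

Best match: offset=5, length=2 (matching 'ab' starting at position 0)
LZ77 triple: (5, 2, 'c')


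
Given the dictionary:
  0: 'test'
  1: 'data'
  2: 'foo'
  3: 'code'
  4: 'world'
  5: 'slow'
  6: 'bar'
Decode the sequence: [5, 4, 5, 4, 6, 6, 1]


Look up each index in the dictionary:
  5 -> 'slow'
  4 -> 'world'
  5 -> 'slow'
  4 -> 'world'
  6 -> 'bar'
  6 -> 'bar'
  1 -> 'data'

Decoded: "slow world slow world bar bar data"


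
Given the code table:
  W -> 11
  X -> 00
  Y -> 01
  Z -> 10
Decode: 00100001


Decoding:
00 -> X
10 -> Z
00 -> X
01 -> Y


Result: XZXY


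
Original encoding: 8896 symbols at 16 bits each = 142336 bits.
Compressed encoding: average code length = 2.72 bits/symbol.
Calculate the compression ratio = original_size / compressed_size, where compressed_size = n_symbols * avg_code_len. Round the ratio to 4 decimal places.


original_size = n_symbols * orig_bits = 8896 * 16 = 142336 bits
compressed_size = n_symbols * avg_code_len = 8896 * 2.72 = 24197.12 bits
ratio = original_size / compressed_size = 142336 / 24197.12 = 5.8824

Compression ratio = 5.8824


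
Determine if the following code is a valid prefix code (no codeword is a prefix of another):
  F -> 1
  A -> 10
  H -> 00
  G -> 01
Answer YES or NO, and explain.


Checking each pair (does one codeword prefix another?):
  F='1' vs A='10': prefix -- VIOLATION

NO -- this is NOT a valid prefix code. F (1) is a prefix of A (10).


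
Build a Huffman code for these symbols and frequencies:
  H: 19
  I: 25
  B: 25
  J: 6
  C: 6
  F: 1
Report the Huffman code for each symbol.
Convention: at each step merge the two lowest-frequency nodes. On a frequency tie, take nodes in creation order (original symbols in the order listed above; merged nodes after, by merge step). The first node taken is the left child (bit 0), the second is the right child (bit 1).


Huffman tree construction:
Step 1: Merge F(1) + J(6) = 7
Step 2: Merge C(6) + (F+J)(7) = 13
Step 3: Merge (C+(F+J))(13) + H(19) = 32
Step 4: Merge I(25) + B(25) = 50
Step 5: Merge ((C+(F+J))+H)(32) + (I+B)(50) = 82
Read each symbol's code off the tree from the root (left child = 0, right child = 1).

Codes:
  H: 01 (length 2)
  I: 10 (length 2)
  B: 11 (length 2)
  J: 0011 (length 4)
  C: 000 (length 3)
  F: 0010 (length 4)
Average code length: 184/82 = 2.2439 bits/symbol


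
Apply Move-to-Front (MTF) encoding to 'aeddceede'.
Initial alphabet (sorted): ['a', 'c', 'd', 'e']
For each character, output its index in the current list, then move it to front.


MTF encoding:
'a': index 0 in ['a', 'c', 'd', 'e'] -> ['a', 'c', 'd', 'e']
'e': index 3 in ['a', 'c', 'd', 'e'] -> ['e', 'a', 'c', 'd']
'd': index 3 in ['e', 'a', 'c', 'd'] -> ['d', 'e', 'a', 'c']
'd': index 0 in ['d', 'e', 'a', 'c'] -> ['d', 'e', 'a', 'c']
'c': index 3 in ['d', 'e', 'a', 'c'] -> ['c', 'd', 'e', 'a']
'e': index 2 in ['c', 'd', 'e', 'a'] -> ['e', 'c', 'd', 'a']
'e': index 0 in ['e', 'c', 'd', 'a'] -> ['e', 'c', 'd', 'a']
'd': index 2 in ['e', 'c', 'd', 'a'] -> ['d', 'e', 'c', 'a']
'e': index 1 in ['d', 'e', 'c', 'a'] -> ['e', 'd', 'c', 'a']


Output: [0, 3, 3, 0, 3, 2, 0, 2, 1]


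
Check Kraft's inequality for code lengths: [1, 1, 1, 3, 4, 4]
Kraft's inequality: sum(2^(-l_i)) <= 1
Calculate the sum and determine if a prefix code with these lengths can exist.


Sum = 2^(-1) + 2^(-1) + 2^(-1) + 2^(-3) + 2^(-4) + 2^(-4)
    = 0.5 + 0.5 + 0.5 + 0.125 + 0.0625 + 0.0625
    = 28/16 = 1.75
Since 1.75 > 1, Kraft's inequality is NOT satisfied.
A prefix code with these lengths CANNOT exist.

Kraft sum = 1.75. Not satisfied.


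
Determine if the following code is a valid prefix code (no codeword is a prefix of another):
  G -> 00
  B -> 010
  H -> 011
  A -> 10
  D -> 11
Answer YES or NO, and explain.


Checking each pair (does one codeword prefix another?):
  G='00' vs B='010': no prefix
  G='00' vs H='011': no prefix
  G='00' vs A='10': no prefix
  G='00' vs D='11': no prefix
  B='010' vs G='00': no prefix
  B='010' vs H='011': no prefix
  B='010' vs A='10': no prefix
  B='010' vs D='11': no prefix
  H='011' vs G='00': no prefix
  H='011' vs B='010': no prefix
  H='011' vs A='10': no prefix
  H='011' vs D='11': no prefix
  A='10' vs G='00': no prefix
  A='10' vs B='010': no prefix
  A='10' vs H='011': no prefix
  A='10' vs D='11': no prefix
  D='11' vs G='00': no prefix
  D='11' vs B='010': no prefix
  D='11' vs H='011': no prefix
  D='11' vs A='10': no prefix
No violation found over all pairs.

YES -- this is a valid prefix code. No codeword is a prefix of any other codeword.


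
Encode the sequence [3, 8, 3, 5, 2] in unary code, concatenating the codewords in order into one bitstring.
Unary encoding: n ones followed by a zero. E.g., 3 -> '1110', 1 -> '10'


Encode each number as n ones followed by a terminating 0:
  3 -> 1110 (4 bits)
  8 -> 111111110 (9 bits)
  3 -> 1110 (4 bits)
  5 -> 111110 (6 bits)
  2 -> 110 (3 bits)
Total length = 4 + 9 + 4 + 6 + 3 = 26 bits.

Unary([3, 8, 3, 5, 2]) = 11101111111101110111110110 (26 bits)


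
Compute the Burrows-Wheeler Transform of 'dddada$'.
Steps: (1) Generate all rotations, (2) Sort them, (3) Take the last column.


Rotations (sorted):
  0: $dddada -> last char: a
  1: a$dddad -> last char: d
  2: ada$ddd -> last char: d
  3: da$ddda -> last char: a
  4: dada$dd -> last char: d
  5: ddada$d -> last char: d
  6: dddada$ -> last char: $


BWT = addadd$


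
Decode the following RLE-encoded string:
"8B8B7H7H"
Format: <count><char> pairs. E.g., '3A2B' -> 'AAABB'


Expanding each <count><char> pair:
  8B -> 'BBBBBBBB'
  8B -> 'BBBBBBBB'
  7H -> 'HHHHHHH'
  7H -> 'HHHHHHH'

Decoded = BBBBBBBBBBBBBBBBHHHHHHHHHHHHHH


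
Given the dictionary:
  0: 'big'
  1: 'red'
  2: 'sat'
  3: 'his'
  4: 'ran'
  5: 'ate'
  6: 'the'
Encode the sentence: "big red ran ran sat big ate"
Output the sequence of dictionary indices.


Look up each word in the dictionary:
  'big' -> 0
  'red' -> 1
  'ran' -> 4
  'ran' -> 4
  'sat' -> 2
  'big' -> 0
  'ate' -> 5

Encoded: [0, 1, 4, 4, 2, 0, 5]


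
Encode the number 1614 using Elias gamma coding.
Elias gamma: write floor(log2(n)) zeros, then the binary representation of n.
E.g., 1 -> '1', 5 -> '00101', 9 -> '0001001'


num_bits = floor(log2(1614)) + 1 = 11
leading_zeros = num_bits - 1 = 10
binary(1614) = 11001001110

Elias gamma(1614) = '0000000000' + '11001001110' = 000000000011001001110 (21 bits)


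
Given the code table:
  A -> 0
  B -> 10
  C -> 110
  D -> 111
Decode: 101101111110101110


Decoding:
10 -> B
110 -> C
111 -> D
111 -> D
0 -> A
10 -> B
111 -> D
0 -> A


Result: BCDDABDA


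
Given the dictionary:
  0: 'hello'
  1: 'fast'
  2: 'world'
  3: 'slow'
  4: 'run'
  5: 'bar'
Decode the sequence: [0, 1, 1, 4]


Look up each index in the dictionary:
  0 -> 'hello'
  1 -> 'fast'
  1 -> 'fast'
  4 -> 'run'

Decoded: "hello fast fast run"


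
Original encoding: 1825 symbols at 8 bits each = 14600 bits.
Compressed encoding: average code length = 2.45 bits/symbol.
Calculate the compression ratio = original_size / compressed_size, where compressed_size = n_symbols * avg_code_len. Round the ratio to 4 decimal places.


original_size = n_symbols * orig_bits = 1825 * 8 = 14600 bits
compressed_size = n_symbols * avg_code_len = 1825 * 2.45 = 4471.25 bits
ratio = original_size / compressed_size = 14600 / 4471.25 = 3.2653

Compression ratio = 3.2653


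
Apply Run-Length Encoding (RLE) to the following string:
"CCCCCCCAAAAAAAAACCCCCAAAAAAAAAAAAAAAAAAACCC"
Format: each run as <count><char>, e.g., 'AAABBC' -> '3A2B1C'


Scanning runs left to right:
  i=0: run of 'C' x 7 -> '7C'
  i=7: run of 'A' x 9 -> '9A'
  i=16: run of 'C' x 5 -> '5C'
  i=21: run of 'A' x 19 -> '19A'
  i=40: run of 'C' x 3 -> '3C'

RLE = 7C9A5C19A3C


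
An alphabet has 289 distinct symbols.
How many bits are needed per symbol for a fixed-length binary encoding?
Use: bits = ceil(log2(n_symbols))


log2(289) = 8.1749
Bracket: 2^8 = 256 < 289 <= 2^9 = 512
So ceil(log2(289)) = 9

bits = ceil(log2(289)) = ceil(8.1749) = 9 bits


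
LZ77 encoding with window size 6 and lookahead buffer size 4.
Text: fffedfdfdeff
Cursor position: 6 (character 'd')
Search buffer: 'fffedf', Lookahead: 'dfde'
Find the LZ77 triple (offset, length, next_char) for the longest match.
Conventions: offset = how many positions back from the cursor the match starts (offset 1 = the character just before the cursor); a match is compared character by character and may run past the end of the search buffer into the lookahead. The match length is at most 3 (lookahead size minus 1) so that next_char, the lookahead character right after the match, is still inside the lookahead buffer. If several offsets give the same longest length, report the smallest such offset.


Try each offset into the search buffer:
  offset=1 (pos 5, char 'f'): match length 0
  offset=2 (pos 4, char 'd'): match length 3
  offset=3 (pos 3, char 'e'): match length 0
  offset=4 (pos 2, char 'f'): match length 0
  offset=5 (pos 1, char 'f'): match length 0
  offset=6 (pos 0, char 'f'): match length 0
Longest match has length 3 at offset 2.
next_char = character at position 6 + 3 = 9 -> 'e'

Best match: offset=2, length=3 (matching 'dfd' starting at position 4)
LZ77 triple: (2, 3, 'e')


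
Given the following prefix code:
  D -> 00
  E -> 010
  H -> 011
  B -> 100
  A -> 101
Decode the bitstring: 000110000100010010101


Decoding step by step:
Bits 00 -> D
Bits 011 -> H
Bits 00 -> D
Bits 00 -> D
Bits 100 -> B
Bits 010 -> E
Bits 010 -> E
Bits 101 -> A


Decoded message: DHDDBEEA


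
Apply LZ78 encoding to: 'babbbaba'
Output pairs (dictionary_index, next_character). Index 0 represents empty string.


LZ78 encoding steps:
Dictionary: {0: ''}
Step 1: w='' (idx 0), next='b' -> output (0, 'b'), add 'b' as idx 1
Step 2: w='' (idx 0), next='a' -> output (0, 'a'), add 'a' as idx 2
Step 3: w='b' (idx 1), next='b' -> output (1, 'b'), add 'bb' as idx 3
Step 4: w='b' (idx 1), next='a' -> output (1, 'a'), add 'ba' as idx 4
Step 5: w='ba' (idx 4), end of input -> output (4, '')


Encoded: [(0, 'b'), (0, 'a'), (1, 'b'), (1, 'a'), (4, '')]


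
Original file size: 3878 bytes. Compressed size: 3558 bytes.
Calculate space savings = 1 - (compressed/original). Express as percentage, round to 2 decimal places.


ratio = compressed/original = 3558/3878 = 0.917483
savings = 1 - ratio = 1 - 0.917483 = 0.082517
as a percentage: 0.082517 * 100 = 8.25%

Space savings = 1 - 3558/3878 = 8.25%


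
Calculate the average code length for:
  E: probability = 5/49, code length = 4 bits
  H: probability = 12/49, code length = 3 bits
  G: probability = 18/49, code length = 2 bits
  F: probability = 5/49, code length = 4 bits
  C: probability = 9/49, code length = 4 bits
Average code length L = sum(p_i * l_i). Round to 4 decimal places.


Weighted contributions p_i * l_i:
  E: (5/49) * 4 = 20/49
  H: (12/49) * 3 = 36/49
  G: (18/49) * 2 = 36/49
  F: (5/49) * 4 = 20/49
  C: (9/49) * 4 = 36/49
Sum = (20 + 36 + 36 + 20 + 36)/49 = 148/49

L = 148/49 = 3.0204 bits/symbol


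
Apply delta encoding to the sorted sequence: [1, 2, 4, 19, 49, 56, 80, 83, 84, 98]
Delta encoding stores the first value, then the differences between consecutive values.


First value: 1
Deltas:
  2 - 1 = 1
  4 - 2 = 2
  19 - 4 = 15
  49 - 19 = 30
  56 - 49 = 7
  80 - 56 = 24
  83 - 80 = 3
  84 - 83 = 1
  98 - 84 = 14


Delta encoded: [1, 1, 2, 15, 30, 7, 24, 3, 1, 14]


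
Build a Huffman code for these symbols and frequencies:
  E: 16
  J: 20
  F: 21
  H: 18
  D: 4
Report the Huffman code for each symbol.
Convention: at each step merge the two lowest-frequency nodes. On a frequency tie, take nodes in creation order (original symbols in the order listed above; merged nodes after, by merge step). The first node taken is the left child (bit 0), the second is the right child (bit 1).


Huffman tree construction:
Step 1: Merge D(4) + E(16) = 20
Step 2: Merge H(18) + J(20) = 38
Step 3: Merge (D+E)(20) + F(21) = 41
Step 4: Merge (H+J)(38) + ((D+E)+F)(41) = 79
Read each symbol's code off the tree from the root (left child = 0, right child = 1).

Codes:
  E: 101 (length 3)
  J: 01 (length 2)
  F: 11 (length 2)
  H: 00 (length 2)
  D: 100 (length 3)
Average code length: 178/79 = 2.2532 bits/symbol


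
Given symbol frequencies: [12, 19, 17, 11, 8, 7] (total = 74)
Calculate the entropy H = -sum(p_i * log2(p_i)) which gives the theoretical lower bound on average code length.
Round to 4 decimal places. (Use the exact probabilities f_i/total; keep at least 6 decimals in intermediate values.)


Per-symbol terms -p_i * log2(p_i) with p_i = f_i/74:
  p = 12/74 = 0.162162: log2(p) = -2.624491, -p*log2(p) = 0.425593
  p = 19/74 = 0.256757: log2(p) = -1.961526, -p*log2(p) = 0.503635
  p = 17/74 = 0.229730: log2(p) = -2.121991, -p*log2(p) = 0.487484
  p = 11/74 = 0.148649: log2(p) = -2.750022, -p*log2(p) = 0.408787
  p = 8/74 = 0.108108: log2(p) = -3.209453, -p*log2(p) = 0.346968
  p = 7/74 = 0.094595: log2(p) = -3.402098, -p*log2(p) = 0.321820
H = 0.425593 + 0.503635 + 0.487484 + 0.408787 + 0.346968 + 0.321820 = 2.494287

H = 2.4943 bits/symbol


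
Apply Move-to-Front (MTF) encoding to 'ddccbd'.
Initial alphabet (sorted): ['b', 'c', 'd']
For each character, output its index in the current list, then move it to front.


MTF encoding:
'd': index 2 in ['b', 'c', 'd'] -> ['d', 'b', 'c']
'd': index 0 in ['d', 'b', 'c'] -> ['d', 'b', 'c']
'c': index 2 in ['d', 'b', 'c'] -> ['c', 'd', 'b']
'c': index 0 in ['c', 'd', 'b'] -> ['c', 'd', 'b']
'b': index 2 in ['c', 'd', 'b'] -> ['b', 'c', 'd']
'd': index 2 in ['b', 'c', 'd'] -> ['d', 'b', 'c']


Output: [2, 0, 2, 0, 2, 2]


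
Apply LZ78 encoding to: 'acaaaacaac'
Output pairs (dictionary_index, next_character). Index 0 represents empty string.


LZ78 encoding steps:
Dictionary: {0: ''}
Step 1: w='' (idx 0), next='a' -> output (0, 'a'), add 'a' as idx 1
Step 2: w='' (idx 0), next='c' -> output (0, 'c'), add 'c' as idx 2
Step 3: w='a' (idx 1), next='a' -> output (1, 'a'), add 'aa' as idx 3
Step 4: w='aa' (idx 3), next='c' -> output (3, 'c'), add 'aac' as idx 4
Step 5: w='aac' (idx 4), end of input -> output (4, '')


Encoded: [(0, 'a'), (0, 'c'), (1, 'a'), (3, 'c'), (4, '')]


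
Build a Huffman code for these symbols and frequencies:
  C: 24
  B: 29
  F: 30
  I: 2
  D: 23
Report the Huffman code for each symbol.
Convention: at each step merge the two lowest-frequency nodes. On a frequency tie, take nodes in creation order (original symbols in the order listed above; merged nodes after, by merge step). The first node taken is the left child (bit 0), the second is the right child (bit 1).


Huffman tree construction:
Step 1: Merge I(2) + D(23) = 25
Step 2: Merge C(24) + (I+D)(25) = 49
Step 3: Merge B(29) + F(30) = 59
Step 4: Merge (C+(I+D))(49) + (B+F)(59) = 108
Read each symbol's code off the tree from the root (left child = 0, right child = 1).

Codes:
  C: 00 (length 2)
  B: 10 (length 2)
  F: 11 (length 2)
  I: 010 (length 3)
  D: 011 (length 3)
Average code length: 241/108 = 2.2315 bits/symbol
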